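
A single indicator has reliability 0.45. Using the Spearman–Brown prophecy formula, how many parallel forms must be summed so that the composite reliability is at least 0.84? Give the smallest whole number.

k ≥ ρ*(1−ρ₁)/(ρ₁(1−ρ*)) = 0.84·0.55 / (0.45·0.16) = 6.417.
Smallest integer k = 7.

7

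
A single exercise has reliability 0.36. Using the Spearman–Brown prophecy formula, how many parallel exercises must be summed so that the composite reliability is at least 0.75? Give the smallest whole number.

k ≥ ρ*(1−ρ₁)/(ρ₁(1−ρ*)) = 0.75·0.64 / (0.36·0.25) = 5.333.
Smallest integer k = 6.

6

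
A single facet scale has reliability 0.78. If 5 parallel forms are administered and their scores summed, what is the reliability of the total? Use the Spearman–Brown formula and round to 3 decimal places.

0.947

ρ_k = kρ / (1 + (k−1)ρ) = 5·0.78 / (1 + 4·0.78) = 3.900 / 4.120 = 0.947.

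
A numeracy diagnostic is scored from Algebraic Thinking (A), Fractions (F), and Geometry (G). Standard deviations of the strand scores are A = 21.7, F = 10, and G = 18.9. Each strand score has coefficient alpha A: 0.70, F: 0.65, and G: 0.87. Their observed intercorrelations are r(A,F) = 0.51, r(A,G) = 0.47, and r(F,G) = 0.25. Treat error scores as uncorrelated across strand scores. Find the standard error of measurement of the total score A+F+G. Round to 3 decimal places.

Var(total) = 928.1 + 701.362 = 1629.46.
True-score variance = 705.396 + 701.362 = 1406.76, so reliability = 0.8633.
Error variance = 1629.46 − 1406.76 = 222.704; SEM = √222.704 = 14.923.

14.923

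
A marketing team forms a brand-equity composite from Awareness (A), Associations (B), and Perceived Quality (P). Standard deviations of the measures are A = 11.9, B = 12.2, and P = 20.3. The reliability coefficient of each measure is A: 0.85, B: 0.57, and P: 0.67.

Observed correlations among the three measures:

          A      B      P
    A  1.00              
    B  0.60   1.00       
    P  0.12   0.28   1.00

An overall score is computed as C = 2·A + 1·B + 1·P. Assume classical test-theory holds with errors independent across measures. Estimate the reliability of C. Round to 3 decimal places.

0.835

Var(C) = 2²·11.9² + 12.2² + 20.3² + 2·[2·11.9·12.2·0.60 + 2·11.9·20.3·0.12 + 12.2·20.3·0.28] = 1127.37 + 603.075 = 1730.45.
Under uncorrelated errors the observed covariances equal the true-score covariances, so only the own-variance terms attenuate.
True-score variance = [2²·11.9²·0.85 + 12.2²·0.57 + 20.3²·0.67] + 603.075 = 842.413 + 603.075 = 1445.49.
Reliability = 1445.49 / 1730.45 = 0.835.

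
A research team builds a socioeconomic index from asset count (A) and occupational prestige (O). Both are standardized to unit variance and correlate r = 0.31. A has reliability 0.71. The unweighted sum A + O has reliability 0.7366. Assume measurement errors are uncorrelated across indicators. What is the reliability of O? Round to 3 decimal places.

0.600

Var(A+O) = 2 + 2·0.31 = 2.620.
True-score variance = ρ_A + ρ_O + 2·0.31, so 0.7366 = (0.71 + ρ_O + 0.62) / 2.620.
ρ_O = 0.7366·2.620 − 0.71 − 0.62 = 0.600.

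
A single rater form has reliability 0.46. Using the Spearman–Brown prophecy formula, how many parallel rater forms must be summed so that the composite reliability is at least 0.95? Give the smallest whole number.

k ≥ ρ*(1−ρ₁)/(ρ₁(1−ρ*)) = 0.95·0.54 / (0.46·0.05) = 22.304.
Smallest integer k = 23.

23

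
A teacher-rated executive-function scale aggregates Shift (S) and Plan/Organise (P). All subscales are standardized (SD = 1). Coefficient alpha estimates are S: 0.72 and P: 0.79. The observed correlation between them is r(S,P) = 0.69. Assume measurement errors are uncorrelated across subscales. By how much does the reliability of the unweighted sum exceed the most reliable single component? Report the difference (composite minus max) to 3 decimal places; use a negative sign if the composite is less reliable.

Var(sum) = 2 + 1.38 = 3.38; true-score variance = 1.51 + 1.38 = 2.89; composite reliability = 0.8550.
Max component reliability = 0.7900.
Difference = 0.8550 − 0.7900 = 0.065.

0.065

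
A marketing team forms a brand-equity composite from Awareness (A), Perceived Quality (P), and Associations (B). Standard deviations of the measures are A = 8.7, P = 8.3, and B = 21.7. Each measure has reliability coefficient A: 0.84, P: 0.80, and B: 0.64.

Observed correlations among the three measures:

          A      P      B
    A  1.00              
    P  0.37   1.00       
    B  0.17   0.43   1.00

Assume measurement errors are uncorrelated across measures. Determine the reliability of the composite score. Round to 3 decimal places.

Var(A+P+B) = 8.7² + 8.3² + 21.7² + 2·[8.7·8.3·0.37 + 8.7·21.7·0.17 + 8.3·21.7·0.43] = 615.47 + 272.519 = 887.989.
Because errors are independent across components, Cov(Tᵢ,Tⱼ) = Cov(Xᵢ,Xⱼ); the off-diagonal part of the true-score variance is the same as above.
True-score variance = [8.7²·0.84 + 8.3²·0.80 + 21.7²·0.64] + 272.519 = 420.061 + 272.519 = 692.58.
Reliability = 692.58 / 887.989 = 0.780.

0.780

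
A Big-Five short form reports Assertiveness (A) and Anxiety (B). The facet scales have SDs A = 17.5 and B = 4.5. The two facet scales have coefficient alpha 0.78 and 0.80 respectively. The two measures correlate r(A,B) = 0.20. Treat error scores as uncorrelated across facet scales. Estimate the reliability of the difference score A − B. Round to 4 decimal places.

Var(A−B) = 17.5² + 4.5² − 2·17.5·4.5·0.20 = 326.5 − 31.5 = 295.
Under uncorrelated errors the observed covariances equal the true-score covariances, so only the own-variance terms attenuate.
True-score variance = [17.5²·0.78 + 4.5²·0.80] − 31.5 = 255.075 − 31.5 = 223.575.
Reliability = 223.575 / 295 = 0.7579.

0.7579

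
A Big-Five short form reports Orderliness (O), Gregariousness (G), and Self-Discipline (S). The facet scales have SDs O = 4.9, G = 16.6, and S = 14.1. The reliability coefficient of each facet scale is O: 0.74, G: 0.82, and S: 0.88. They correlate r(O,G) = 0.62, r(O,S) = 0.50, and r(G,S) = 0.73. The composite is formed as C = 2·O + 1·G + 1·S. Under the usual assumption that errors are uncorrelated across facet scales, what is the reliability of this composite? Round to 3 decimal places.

Var(C) = 2²·4.9² + 16.6² + 14.1² + 2·[2·4.9·16.6·0.62 + 2·4.9·14.1·0.50 + 16.6·14.1·0.73] = 570.41 + 681.631 = 1252.04.
Because errors are independent across components, Cov(Tᵢ,Tⱼ) = Cov(Xᵢ,Xⱼ); the off-diagonal part of the true-score variance is the same as above.
True-score variance = [2²·4.9²·0.74 + 16.6²·0.82 + 14.1²·0.88] + 681.631 = 471.982 + 681.631 = 1153.61.
Reliability = 1153.61 / 1252.04 = 0.921.

0.921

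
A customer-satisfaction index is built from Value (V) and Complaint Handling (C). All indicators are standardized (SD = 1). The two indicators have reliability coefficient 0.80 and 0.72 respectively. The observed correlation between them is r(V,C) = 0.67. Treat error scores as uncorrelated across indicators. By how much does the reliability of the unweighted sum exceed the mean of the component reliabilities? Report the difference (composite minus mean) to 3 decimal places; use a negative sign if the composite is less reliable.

Var(sum) = 2 + 1.34 = 3.34; true-score variance = 1.52 + 1.34 = 2.86; composite reliability = 0.8563.
Mean component reliability = 0.7600.
Difference = 0.8563 − 0.7600 = 0.096.

0.096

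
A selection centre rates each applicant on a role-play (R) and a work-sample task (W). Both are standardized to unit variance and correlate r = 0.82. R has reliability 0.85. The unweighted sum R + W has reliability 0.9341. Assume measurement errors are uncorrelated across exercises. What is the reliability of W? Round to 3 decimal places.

0.910

Var(R+W) = 2 + 2·0.82 = 3.640.
True-score variance = ρ_R + ρ_W + 2·0.82, so 0.9341 = (0.85 + ρ_W + 1.64) / 3.640.
ρ_W = 0.9341·3.640 − 0.85 − 1.64 = 0.910.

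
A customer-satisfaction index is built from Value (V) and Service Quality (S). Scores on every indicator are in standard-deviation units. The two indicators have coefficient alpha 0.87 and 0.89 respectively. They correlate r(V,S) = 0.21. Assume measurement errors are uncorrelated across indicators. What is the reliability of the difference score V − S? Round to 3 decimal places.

Var(V−S) = 1 + 1 − 2·0.21 = 2 − 0.42 = 1.58.
Under uncorrelated errors the observed covariances equal the true-score covariances, so only the own-variance terms attenuate.
True-score variance = [0.87 + 0.89] − 0.42 = 1.76 − 0.42 = 1.34.
Reliability = 1.34 / 1.58 = 0.848.

0.848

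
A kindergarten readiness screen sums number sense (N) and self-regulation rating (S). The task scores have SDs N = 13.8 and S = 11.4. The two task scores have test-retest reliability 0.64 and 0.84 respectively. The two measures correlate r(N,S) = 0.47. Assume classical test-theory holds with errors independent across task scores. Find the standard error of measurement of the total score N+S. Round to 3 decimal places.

Var(total) = 320.4 + 147.881 = 468.281.
True-score variance = 231.048 + 147.881 = 378.929, so reliability = 0.8092.
Error variance = 468.281 − 378.929 = 89.352; SEM = √89.352 = 9.453.

9.453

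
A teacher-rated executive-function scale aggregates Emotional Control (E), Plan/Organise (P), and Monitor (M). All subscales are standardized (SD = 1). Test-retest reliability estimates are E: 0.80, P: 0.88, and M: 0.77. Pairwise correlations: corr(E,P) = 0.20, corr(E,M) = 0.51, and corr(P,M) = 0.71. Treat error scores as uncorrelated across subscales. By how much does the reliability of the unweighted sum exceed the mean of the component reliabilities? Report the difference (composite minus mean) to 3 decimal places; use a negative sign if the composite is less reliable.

Var(sum) = 3 + 2.84 = 5.84; true-score variance = 2.45 + 2.84 = 5.29; composite reliability = 0.9058.
Mean component reliability = 0.8167.
Difference = 0.9058 − 0.8167 = 0.089.

0.089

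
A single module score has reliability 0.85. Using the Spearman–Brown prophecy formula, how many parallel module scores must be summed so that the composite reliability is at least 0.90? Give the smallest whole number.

k ≥ ρ*(1−ρ₁)/(ρ₁(1−ρ*)) = 0.90·0.15 / (0.85·0.10) = 1.588.
Smallest integer k = 2.

2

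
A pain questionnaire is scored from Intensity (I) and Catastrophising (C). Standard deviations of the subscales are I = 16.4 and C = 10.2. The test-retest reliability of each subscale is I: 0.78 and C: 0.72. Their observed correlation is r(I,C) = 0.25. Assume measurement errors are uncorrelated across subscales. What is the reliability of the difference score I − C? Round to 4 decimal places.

Var(I−C) = 16.4² + 10.2² − 2·16.4·10.2·0.25 = 373 − 83.64 = 289.36.
Because errors are independent across components, Cov(Tᵢ,Tⱼ) = Cov(Xᵢ,Xⱼ); the off-diagonal part of the true-score variance is the same as above.
True-score variance = [16.4²·0.78 + 10.2²·0.72] − 83.64 = 284.698 − 83.64 = 201.058.
Reliability = 201.058 / 289.36 = 0.6948.

0.6948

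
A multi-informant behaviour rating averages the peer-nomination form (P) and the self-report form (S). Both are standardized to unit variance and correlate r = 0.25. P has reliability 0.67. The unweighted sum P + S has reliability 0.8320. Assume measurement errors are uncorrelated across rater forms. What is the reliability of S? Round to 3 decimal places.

Var(P+S) = 2 + 2·0.25 = 2.500.
True-score variance = ρ_P + ρ_S + 2·0.25, so 0.8320 = (0.67 + ρ_S + 0.50) / 2.500.
ρ_S = 0.8320·2.500 − 0.67 − 0.50 = 0.910.

0.910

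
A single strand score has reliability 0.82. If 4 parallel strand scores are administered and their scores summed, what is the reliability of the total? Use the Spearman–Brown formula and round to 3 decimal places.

ρ_k = kρ / (1 + (k−1)ρ) = 4·0.82 / (1 + 3·0.82) = 3.280 / 3.460 = 0.948.

0.948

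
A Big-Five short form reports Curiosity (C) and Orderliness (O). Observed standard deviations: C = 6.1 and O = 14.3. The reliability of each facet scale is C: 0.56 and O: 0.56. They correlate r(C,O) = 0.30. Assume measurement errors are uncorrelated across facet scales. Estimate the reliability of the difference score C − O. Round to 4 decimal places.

Var(C−O) = 6.1² + 14.3² − 2·6.1·14.3·0.30 = 241.7 − 52.338 = 189.362.
Under uncorrelated errors the observed covariances equal the true-score covariances, so only the own-variance terms attenuate.
True-score variance = [6.1²·0.56 + 14.3²·0.56] − 52.338 = 135.352 − 52.338 = 83.014.
Reliability = 83.014 / 189.362 = 0.4384.

0.4384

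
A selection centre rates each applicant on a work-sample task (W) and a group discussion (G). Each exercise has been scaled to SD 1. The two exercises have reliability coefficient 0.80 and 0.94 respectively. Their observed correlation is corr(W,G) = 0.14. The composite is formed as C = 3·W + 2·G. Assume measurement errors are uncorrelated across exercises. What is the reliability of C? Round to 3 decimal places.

Var(C) = 3² + 2² + 2·[6·0.14] = 13 + 1.68 = 14.68.
With uncorrelated errors the cross-covariances are all true-score covariance, so they carry over unchanged; only the diagonal terms shrink to ρᵢσᵢ².
True-score variance = [3²·0.80 + 2²·0.94] + 1.68 = 10.96 + 1.68 = 12.64.
Reliability = 12.64 / 14.68 = 0.861.

0.861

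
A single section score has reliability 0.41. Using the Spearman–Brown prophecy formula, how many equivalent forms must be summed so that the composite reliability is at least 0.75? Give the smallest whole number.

k ≥ ρ*(1−ρ₁)/(ρ₁(1−ρ*)) = 0.75·0.59 / (0.41·0.25) = 4.317.
Smallest integer k = 5.

5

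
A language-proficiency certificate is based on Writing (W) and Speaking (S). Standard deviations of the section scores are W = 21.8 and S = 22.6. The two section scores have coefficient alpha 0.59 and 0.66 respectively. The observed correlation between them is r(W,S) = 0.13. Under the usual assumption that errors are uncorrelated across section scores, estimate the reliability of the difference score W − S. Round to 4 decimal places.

Var(W−S) = 21.8² + 22.6² − 2·21.8·22.6·0.13 = 986 − 128.097 = 857.903.
Because errors are independent across components, Cov(Tᵢ,Tⱼ) = Cov(Xᵢ,Xⱼ); the off-diagonal part of the true-score variance is the same as above.
True-score variance = [21.8²·0.59 + 22.6²·0.66] − 128.097 = 617.493 − 128.097 = 489.396.
Reliability = 489.396 / 857.903 = 0.5705.

0.5705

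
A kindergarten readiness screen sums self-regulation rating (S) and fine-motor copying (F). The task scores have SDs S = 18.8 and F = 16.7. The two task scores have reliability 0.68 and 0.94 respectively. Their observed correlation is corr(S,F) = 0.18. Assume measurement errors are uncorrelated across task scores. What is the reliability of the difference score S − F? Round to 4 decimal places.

Var(S−F) = 18.8² + 16.7² − 2·18.8·16.7·0.18 = 632.33 − 113.026 = 519.304.
Under uncorrelated errors the observed covariances equal the true-score covariances, so only the own-variance terms attenuate.
True-score variance = [18.8²·0.68 + 16.7²·0.94] − 113.026 = 502.496 − 113.026 = 389.47.
Reliability = 389.47 / 519.304 = 0.7500.

0.7500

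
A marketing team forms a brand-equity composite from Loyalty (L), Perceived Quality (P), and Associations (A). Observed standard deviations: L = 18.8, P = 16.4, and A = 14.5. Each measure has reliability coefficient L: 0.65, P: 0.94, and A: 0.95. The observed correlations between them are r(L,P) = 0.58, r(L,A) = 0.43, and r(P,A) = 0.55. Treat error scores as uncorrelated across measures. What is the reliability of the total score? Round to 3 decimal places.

0.911

Var(L+P+A) = 18.8² + 16.4² + 14.5² + 2·[18.8·16.4·0.58 + 18.8·14.5·0.43 + 16.4·14.5·0.55] = 832.65 + 853.667 = 1686.32.
Under uncorrelated errors the observed covariances equal the true-score covariances, so only the own-variance terms attenuate.
True-score variance = [18.8²·0.65 + 16.4²·0.94 + 14.5²·0.95] + 853.667 = 682.296 + 853.667 = 1535.96.
Reliability = 1535.96 / 1686.32 = 0.911.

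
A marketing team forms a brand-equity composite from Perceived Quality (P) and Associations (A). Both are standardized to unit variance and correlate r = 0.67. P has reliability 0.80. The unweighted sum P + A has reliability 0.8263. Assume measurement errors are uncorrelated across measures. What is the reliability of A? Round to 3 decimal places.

0.620

Var(P+A) = 2 + 2·0.67 = 3.340.
True-score variance = ρ_P + ρ_A + 2·0.67, so 0.8263 = (0.80 + ρ_A + 1.34) / 3.340.
ρ_A = 0.8263·3.340 − 0.80 − 1.34 = 0.620.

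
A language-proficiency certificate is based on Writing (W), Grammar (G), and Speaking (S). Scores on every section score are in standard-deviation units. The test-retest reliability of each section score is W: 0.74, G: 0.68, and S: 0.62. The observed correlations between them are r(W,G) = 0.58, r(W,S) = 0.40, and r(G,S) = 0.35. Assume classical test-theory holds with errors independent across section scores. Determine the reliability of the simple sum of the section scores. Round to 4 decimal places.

Var(W+G+S) = 3 + 2·[0.58 + 0.40 + 0.35] = 3 + 2.66 = 5.66.
Under uncorrelated errors the observed covariances equal the true-score covariances, so only the own-variance terms attenuate.
True-score variance = [0.74 + 0.68 + 0.62] + 2.66 = 2.04 + 2.66 = 4.7.
Reliability = 4.7 / 5.66 = 0.8304.

0.8304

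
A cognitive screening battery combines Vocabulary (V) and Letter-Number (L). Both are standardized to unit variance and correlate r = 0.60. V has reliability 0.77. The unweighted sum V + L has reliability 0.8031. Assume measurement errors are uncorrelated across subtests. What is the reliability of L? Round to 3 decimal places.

Var(V+L) = 2 + 2·0.60 = 3.200.
True-score variance = ρ_V + ρ_L + 2·0.60, so 0.8031 = (0.77 + ρ_L + 1.20) / 3.200.
ρ_L = 0.8031·3.200 − 0.77 − 1.20 = 0.600.

0.600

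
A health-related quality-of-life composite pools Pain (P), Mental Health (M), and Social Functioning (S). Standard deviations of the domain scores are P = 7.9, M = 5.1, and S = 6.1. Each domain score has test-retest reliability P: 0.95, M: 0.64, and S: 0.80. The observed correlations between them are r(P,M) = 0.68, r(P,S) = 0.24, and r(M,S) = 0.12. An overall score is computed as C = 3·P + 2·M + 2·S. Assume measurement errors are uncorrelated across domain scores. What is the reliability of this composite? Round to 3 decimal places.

0.927

Var(C) = 3²·7.9² + 2²·5.1² + 2²·6.1² + 2·[6·7.9·5.1·0.68 + 6·7.9·6.1·0.24 + 4·5.1·6.1·0.12] = 814.57 + 497.419 = 1311.99.
With uncorrelated errors the cross-covariances are all true-score covariance, so they carry over unchanged; only the diagonal terms shrink to ρᵢσᵢ².
True-score variance = [3²·7.9²·0.95 + 2²·5.1²·0.64 + 2²·6.1²·0.80] + 497.419 = 719.263 + 497.419 = 1216.68.
Reliability = 1216.68 / 1311.99 = 0.927.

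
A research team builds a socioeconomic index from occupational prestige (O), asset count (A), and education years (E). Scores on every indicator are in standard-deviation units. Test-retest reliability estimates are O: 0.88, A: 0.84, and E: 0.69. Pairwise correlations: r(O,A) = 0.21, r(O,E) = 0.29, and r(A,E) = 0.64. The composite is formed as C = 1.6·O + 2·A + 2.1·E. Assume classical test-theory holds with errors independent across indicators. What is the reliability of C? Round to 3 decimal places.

Var(C) = 1.6² + 2² + 2.1² + 2·[3.2·0.21 + 3.36·0.29 + 4.2·0.64] = 10.97 + 8.6688 = 19.6388.
With uncorrelated errors the cross-covariances are all true-score covariance, so they carry over unchanged; only the diagonal terms shrink to ρᵢσᵢ².
True-score variance = [1.6²·0.88 + 2²·0.84 + 2.1²·0.69] + 8.6688 = 8.6557 + 8.6688 = 17.3245.
Reliability = 17.3245 / 19.6388 = 0.882.

0.882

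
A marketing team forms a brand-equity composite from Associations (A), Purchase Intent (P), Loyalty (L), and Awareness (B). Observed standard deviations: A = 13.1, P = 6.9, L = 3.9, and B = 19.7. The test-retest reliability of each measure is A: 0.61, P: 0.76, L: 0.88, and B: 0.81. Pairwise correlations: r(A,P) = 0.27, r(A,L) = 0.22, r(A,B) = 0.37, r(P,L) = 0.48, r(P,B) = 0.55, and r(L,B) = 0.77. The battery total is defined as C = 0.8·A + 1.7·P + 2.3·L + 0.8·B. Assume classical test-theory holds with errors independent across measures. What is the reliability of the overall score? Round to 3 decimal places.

Var(C) = 0.8²·13.1² + 1.7²·6.9² + 2.3²·3.9² + 0.8²·19.7² + 2·[1.36·13.1·6.9·0.27 + 1.84·13.1·3.9·0.22 + 0.64·13.1·19.7·0.37 + 3.91·6.9·3.9·0.48 + 1.36·6.9·19.7·0.55 + 1.84·3.9·19.7·0.77] = 576.262 + 752.033 = 1328.29.
Under uncorrelated errors the observed covariances equal the true-score covariances, so only the own-variance terms attenuate.
True-score variance = [0.8²·13.1²·0.61 + 1.7²·6.9²·0.76 + 2.3²·3.9²·0.88 + 0.8²·19.7²·0.81] + 752.033 = 443.559 + 752.033 = 1195.59.
Reliability = 1195.59 / 1328.29 = 0.900.

0.900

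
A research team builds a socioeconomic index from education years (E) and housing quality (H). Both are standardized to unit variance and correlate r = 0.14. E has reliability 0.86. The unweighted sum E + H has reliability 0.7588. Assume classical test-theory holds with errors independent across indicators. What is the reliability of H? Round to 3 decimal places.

Var(E+H) = 2 + 2·0.14 = 2.280.
True-score variance = ρ_E + ρ_H + 2·0.14, so 0.7588 = (0.86 + ρ_H + 0.28) / 2.280.
ρ_H = 0.7588·2.280 − 0.86 − 0.28 = 0.590.

0.590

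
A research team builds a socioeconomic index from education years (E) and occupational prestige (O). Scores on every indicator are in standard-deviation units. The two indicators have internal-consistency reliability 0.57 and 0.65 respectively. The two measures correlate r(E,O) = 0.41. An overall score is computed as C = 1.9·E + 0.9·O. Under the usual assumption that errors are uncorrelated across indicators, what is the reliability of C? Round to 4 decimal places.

Var(C) = 1.9² + 0.9² + 2·[1.71·0.41] = 4.42 + 1.4022 = 5.8222.
Under uncorrelated errors the observed covariances equal the true-score covariances, so only the own-variance terms attenuate.
True-score variance = [1.9²·0.57 + 0.9²·0.65] + 1.4022 = 2.5842 + 1.4022 = 3.9864.
Reliability = 3.9864 / 5.8222 = 0.6847.

0.6847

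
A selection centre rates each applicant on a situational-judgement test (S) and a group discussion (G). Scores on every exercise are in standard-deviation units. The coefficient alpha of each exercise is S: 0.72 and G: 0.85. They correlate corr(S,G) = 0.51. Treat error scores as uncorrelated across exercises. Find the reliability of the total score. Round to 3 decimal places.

Var(S+G) = 2 + 2·[0.51] = 2 + 1.02 = 3.02.
With uncorrelated errors the cross-covariances are all true-score covariance, so they carry over unchanged; only the diagonal terms shrink to ρᵢσᵢ².
True-score variance = [0.72 + 0.85] + 1.02 = 1.57 + 1.02 = 2.59.
Reliability = 2.59 / 3.02 = 0.858.

0.858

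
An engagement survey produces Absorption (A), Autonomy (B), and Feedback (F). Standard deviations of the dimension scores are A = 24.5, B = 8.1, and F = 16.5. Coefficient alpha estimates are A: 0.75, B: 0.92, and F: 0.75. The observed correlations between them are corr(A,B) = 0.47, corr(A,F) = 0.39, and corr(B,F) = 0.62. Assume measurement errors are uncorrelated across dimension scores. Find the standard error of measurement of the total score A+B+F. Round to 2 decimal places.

14.95

Var(total) = 938.11 + 667.584 = 1605.69.
True-score variance = 714.736 + 667.584 = 1382.32, so reliability = 0.8609.
Error variance = 1605.69 − 1382.32 = 223.374; SEM = √223.374 = 14.95.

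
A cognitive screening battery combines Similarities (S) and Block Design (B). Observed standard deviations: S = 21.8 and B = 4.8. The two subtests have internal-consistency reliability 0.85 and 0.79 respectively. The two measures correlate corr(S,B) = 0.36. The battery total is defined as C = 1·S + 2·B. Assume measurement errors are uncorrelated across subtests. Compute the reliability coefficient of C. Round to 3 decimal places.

Var(C) = 21.8² + 2²·4.8² + 2·[2·21.8·4.8·0.36] = 567.4 + 150.682 = 718.082.
Because errors are independent across components, Cov(Tᵢ,Tⱼ) = Cov(Xᵢ,Xⱼ); the off-diagonal part of the true-score variance is the same as above.
True-score variance = [21.8²·0.85 + 2²·4.8²·0.79] + 150.682 = 476.76 + 150.682 = 627.442.
Reliability = 627.442 / 718.082 = 0.874.

0.874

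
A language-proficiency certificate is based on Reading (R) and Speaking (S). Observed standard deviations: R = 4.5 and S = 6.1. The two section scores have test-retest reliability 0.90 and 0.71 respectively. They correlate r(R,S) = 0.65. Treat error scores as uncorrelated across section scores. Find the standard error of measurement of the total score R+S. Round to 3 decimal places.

3.580

Var(total) = 57.46 + 35.685 = 93.145.
True-score variance = 44.6441 + 35.685 = 80.3291, so reliability = 0.8624.
Error variance = 93.145 − 80.3291 = 12.8159; SEM = √12.8159 = 3.580.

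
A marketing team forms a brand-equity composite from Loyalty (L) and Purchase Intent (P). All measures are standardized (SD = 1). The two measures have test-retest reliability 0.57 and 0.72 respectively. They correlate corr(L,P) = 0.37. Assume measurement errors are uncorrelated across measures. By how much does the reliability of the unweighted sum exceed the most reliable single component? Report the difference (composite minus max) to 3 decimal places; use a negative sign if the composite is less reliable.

0.021

Var(sum) = 2 + 0.74 = 2.74; true-score variance = 1.29 + 0.74 = 2.03; composite reliability = 0.7409.
Max component reliability = 0.7200.
Difference = 0.7409 − 0.7200 = 0.021.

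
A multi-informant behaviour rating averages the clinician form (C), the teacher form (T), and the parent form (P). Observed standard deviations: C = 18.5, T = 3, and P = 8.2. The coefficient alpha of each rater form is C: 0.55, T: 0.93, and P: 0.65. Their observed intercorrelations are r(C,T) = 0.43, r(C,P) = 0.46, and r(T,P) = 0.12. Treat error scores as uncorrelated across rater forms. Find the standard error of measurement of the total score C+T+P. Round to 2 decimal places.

Var(total) = 418.49 + 193.198 = 611.688.
True-score variance = 240.314 + 193.198 = 433.511, so reliability = 0.7087.
Error variance = 611.688 − 433.511 = 178.177; SEM = √178.177 = 13.35.

13.35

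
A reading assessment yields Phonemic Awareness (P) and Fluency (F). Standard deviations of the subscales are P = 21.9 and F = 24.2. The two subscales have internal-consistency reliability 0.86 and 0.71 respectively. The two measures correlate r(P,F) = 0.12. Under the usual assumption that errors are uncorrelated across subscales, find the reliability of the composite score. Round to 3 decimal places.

0.801

Var(P+F) = 21.9² + 24.2² + 2·[21.9·24.2·0.12] = 1065.25 + 127.195 = 1192.45.
With uncorrelated errors the cross-covariances are all true-score covariance, so they carry over unchanged; only the diagonal terms shrink to ρᵢσᵢ².
True-score variance = [21.9²·0.86 + 24.2²·0.71] + 127.195 = 828.269 + 127.195 = 955.464.
Reliability = 955.464 / 1192.45 = 0.801.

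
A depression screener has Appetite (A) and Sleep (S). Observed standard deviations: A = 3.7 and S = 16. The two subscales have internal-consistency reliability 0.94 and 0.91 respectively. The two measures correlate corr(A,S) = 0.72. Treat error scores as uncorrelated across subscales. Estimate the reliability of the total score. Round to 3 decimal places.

0.933

Var(A+S) = 3.7² + 16² + 2·[3.7·16·0.72] = 269.69 + 85.248 = 354.938.
Under uncorrelated errors the observed covariances equal the true-score covariances, so only the own-variance terms attenuate.
True-score variance = [3.7²·0.94 + 16²·0.91] + 85.248 = 245.829 + 85.248 = 331.077.
Reliability = 331.077 / 354.938 = 0.933.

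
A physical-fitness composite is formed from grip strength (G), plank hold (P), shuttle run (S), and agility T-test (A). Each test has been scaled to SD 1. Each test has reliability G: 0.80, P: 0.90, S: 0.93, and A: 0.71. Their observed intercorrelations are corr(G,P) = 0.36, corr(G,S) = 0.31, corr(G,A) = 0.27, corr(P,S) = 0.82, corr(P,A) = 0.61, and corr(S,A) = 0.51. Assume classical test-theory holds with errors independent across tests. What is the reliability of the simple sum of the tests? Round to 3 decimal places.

0.932

Var(G+P+S+A) = 4 + 2·[0.36 + 0.31 + 0.27 + 0.82 + 0.61 + 0.51] = 4 + 5.76 = 9.76.
Under uncorrelated errors the observed covariances equal the true-score covariances, so only the own-variance terms attenuate.
True-score variance = [0.80 + 0.90 + 0.93 + 0.71] + 5.76 = 3.34 + 5.76 = 9.1.
Reliability = 9.1 / 9.76 = 0.932.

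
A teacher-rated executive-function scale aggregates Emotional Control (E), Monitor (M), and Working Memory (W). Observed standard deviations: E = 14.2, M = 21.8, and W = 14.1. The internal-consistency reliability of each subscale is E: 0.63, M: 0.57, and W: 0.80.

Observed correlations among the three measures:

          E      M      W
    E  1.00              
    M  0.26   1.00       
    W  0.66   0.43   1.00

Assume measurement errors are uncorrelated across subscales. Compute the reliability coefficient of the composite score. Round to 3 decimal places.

Var(E+M+W) = 14.2² + 21.8² + 14.1² + 2·[14.2·21.8·0.26 + 14.2·14.1·0.66 + 21.8·14.1·0.43] = 875.69 + 689.608 = 1565.3.
Under uncorrelated errors the observed covariances equal the true-score covariances, so only the own-variance terms attenuate.
True-score variance = [14.2²·0.63 + 21.8²·0.57 + 14.1²·0.80] + 689.608 = 556.968 + 689.608 = 1246.58.
Reliability = 1246.58 / 1565.3 = 0.796.

0.796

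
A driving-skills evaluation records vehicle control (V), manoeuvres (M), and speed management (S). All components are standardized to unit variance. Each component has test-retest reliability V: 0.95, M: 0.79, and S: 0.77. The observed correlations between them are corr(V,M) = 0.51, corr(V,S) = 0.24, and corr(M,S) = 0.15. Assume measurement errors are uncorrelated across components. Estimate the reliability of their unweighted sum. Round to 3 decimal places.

0.898

Var(V+M+S) = 3 + 2·[0.51 + 0.24 + 0.15] = 3 + 1.8 = 4.8.
Under uncorrelated errors the observed covariances equal the true-score covariances, so only the own-variance terms attenuate.
True-score variance = [0.95 + 0.79 + 0.77] + 1.8 = 2.51 + 1.8 = 4.31.
Reliability = 4.31 / 4.8 = 0.898.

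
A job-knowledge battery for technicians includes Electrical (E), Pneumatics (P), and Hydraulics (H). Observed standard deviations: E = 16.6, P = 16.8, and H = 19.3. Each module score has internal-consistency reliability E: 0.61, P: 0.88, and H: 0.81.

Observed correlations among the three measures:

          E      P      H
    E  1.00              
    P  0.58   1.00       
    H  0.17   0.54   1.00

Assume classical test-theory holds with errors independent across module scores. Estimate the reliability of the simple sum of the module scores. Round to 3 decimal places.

0.876

Var(E+P+H) = 16.6² + 16.8² + 19.3² + 2·[16.6·16.8·0.58 + 16.6·19.3·0.17 + 16.8·19.3·0.54] = 930.29 + 782.609 = 1712.9.
Because errors are independent across components, Cov(Tᵢ,Tⱼ) = Cov(Xᵢ,Xⱼ); the off-diagonal part of the true-score variance is the same as above.
True-score variance = [16.6²·0.61 + 16.8²·0.88 + 19.3²·0.81] + 782.609 = 718.18 + 782.609 = 1500.79.
Reliability = 1500.79 / 1712.9 = 0.876.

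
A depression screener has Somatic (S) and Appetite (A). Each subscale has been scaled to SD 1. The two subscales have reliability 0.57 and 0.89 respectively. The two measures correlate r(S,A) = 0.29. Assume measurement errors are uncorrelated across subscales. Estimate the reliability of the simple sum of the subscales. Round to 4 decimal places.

0.7907

Var(S+A) = 2 + 2·[0.29] = 2 + 0.58 = 2.58.
Under uncorrelated errors the observed covariances equal the true-score covariances, so only the own-variance terms attenuate.
True-score variance = [0.57 + 0.89] + 0.58 = 1.46 + 0.58 = 2.04.
Reliability = 2.04 / 2.58 = 0.7907.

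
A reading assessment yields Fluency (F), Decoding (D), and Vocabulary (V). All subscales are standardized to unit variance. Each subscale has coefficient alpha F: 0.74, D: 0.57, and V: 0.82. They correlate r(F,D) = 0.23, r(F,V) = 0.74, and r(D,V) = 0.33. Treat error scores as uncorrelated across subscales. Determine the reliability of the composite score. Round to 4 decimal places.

0.8446

Var(F+D+V) = 3 + 2·[0.23 + 0.74 + 0.33] = 3 + 2.6 = 5.6.
With uncorrelated errors the cross-covariances are all true-score covariance, so they carry over unchanged; only the diagonal terms shrink to ρᵢσᵢ².
True-score variance = [0.74 + 0.57 + 0.82] + 2.6 = 2.13 + 2.6 = 4.73.
Reliability = 4.73 / 5.6 = 0.8446.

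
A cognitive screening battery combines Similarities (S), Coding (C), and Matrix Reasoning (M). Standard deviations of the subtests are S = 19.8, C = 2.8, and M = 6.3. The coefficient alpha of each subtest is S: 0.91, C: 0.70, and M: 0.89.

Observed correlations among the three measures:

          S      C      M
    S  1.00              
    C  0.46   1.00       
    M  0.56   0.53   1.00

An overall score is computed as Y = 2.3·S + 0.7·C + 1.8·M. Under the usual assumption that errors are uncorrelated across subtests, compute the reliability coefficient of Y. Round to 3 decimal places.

0.930

Var(Y) = 2.3²·19.8² + 0.7²·2.8² + 1.8²·6.3² + 2·[1.61·19.8·2.8·0.46 + 4.14·19.8·6.3·0.56 + 1.26·2.8·6.3·0.53] = 2206.33 + 684.072 = 2890.4.
Under uncorrelated errors the observed covariances equal the true-score covariances, so only the own-variance terms attenuate.
True-score variance = [2.3²·19.8²·0.91 + 0.7²·2.8²·0.70 + 1.8²·6.3²·0.89] + 684.072 = 2004.38 + 684.072 = 2688.45.
Reliability = 2688.45 / 2890.4 = 0.930.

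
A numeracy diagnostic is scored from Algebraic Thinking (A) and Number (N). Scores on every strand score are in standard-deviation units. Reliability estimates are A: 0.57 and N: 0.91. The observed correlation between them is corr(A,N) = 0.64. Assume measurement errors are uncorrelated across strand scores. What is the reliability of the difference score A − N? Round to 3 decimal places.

0.278

Var(A−N) = 1 + 1 − 2·0.64 = 2 − 1.28 = 0.72.
Because errors are independent across components, Cov(Tᵢ,Tⱼ) = Cov(Xᵢ,Xⱼ); the off-diagonal part of the true-score variance is the same as above.
True-score variance = [0.57 + 0.91] − 1.28 = 1.48 − 1.28 = 0.2.
Reliability = 0.2 / 0.72 = 0.278.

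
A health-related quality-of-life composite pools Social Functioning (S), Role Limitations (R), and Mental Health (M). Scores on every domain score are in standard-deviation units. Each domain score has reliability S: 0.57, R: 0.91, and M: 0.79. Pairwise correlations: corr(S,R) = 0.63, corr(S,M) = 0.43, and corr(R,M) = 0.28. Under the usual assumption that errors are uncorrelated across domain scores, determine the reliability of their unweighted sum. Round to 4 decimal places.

Var(S+R+M) = 3 + 2·[0.63 + 0.43 + 0.28] = 3 + 2.68 = 5.68.
With uncorrelated errors the cross-covariances are all true-score covariance, so they carry over unchanged; only the diagonal terms shrink to ρᵢσᵢ².
True-score variance = [0.57 + 0.91 + 0.79] + 2.68 = 2.27 + 2.68 = 4.95.
Reliability = 4.95 / 5.68 = 0.8715.

0.8715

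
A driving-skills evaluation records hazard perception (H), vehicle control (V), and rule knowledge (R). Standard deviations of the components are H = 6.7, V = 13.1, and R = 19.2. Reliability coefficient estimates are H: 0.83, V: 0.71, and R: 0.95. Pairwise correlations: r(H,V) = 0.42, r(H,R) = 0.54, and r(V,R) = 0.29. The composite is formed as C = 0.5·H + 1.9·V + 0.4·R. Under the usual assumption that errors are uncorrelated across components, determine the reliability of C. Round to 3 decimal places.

0.795

Var(C) = 0.5²·6.7² + 1.9²·13.1² + 0.4²·19.2² + 2·[0.95·6.7·13.1·0.42 + 0.2·6.7·19.2·0.54 + 0.76·13.1·19.2·0.29] = 689.717 + 208.697 = 898.414.
Because errors are independent across components, Cov(Tᵢ,Tⱼ) = Cov(Xᵢ,Xⱼ); the off-diagonal part of the true-score variance is the same as above.
True-score variance = [0.5²·6.7²·0.83 + 1.9²·13.1²·0.71 + 0.4²·19.2²·0.95] + 208.697 = 505.202 + 208.697 = 713.898.
Reliability = 713.898 / 898.414 = 0.795.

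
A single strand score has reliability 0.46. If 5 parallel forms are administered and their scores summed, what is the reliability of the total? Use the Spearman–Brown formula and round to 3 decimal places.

ρ_k = kρ / (1 + (k−1)ρ) = 5·0.46 / (1 + 4·0.46) = 2.300 / 2.840 = 0.810.

0.810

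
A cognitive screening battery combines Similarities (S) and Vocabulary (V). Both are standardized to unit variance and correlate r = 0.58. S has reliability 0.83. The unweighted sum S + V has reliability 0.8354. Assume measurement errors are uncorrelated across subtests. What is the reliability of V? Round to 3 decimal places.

0.650

Var(S+V) = 2 + 2·0.58 = 3.160.
True-score variance = ρ_S + ρ_V + 2·0.58, so 0.8354 = (0.83 + ρ_V + 1.16) / 3.160.
ρ_V = 0.8354·3.160 − 0.83 − 1.16 = 0.650.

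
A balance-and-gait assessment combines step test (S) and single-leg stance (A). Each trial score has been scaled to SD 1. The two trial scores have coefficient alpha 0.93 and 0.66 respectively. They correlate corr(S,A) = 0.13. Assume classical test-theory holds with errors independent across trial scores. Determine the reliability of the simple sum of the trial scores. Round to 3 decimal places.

Var(S+A) = 2 + 2·[0.13] = 2 + 0.26 = 2.26.
Because errors are independent across components, Cov(Tᵢ,Tⱼ) = Cov(Xᵢ,Xⱼ); the off-diagonal part of the true-score variance is the same as above.
True-score variance = [0.93 + 0.66] + 0.26 = 1.59 + 0.26 = 1.85.
Reliability = 1.85 / 2.26 = 0.819.

0.819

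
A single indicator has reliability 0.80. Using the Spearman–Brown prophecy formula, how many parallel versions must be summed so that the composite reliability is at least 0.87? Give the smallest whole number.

2

k ≥ ρ*(1−ρ₁)/(ρ₁(1−ρ*)) = 0.87·0.20 / (0.80·0.13) = 1.673.
Smallest integer k = 2.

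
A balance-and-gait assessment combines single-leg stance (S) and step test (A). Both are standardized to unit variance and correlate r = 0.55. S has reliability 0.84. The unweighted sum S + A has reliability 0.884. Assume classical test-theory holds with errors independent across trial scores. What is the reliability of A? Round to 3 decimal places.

0.800

Var(S+A) = 2 + 2·0.55 = 3.100.
True-score variance = ρ_S + ρ_A + 2·0.55, so 0.884 = (0.84 + ρ_A + 1.10) / 3.100.
ρ_A = 0.884·3.100 − 0.84 − 1.10 = 0.800.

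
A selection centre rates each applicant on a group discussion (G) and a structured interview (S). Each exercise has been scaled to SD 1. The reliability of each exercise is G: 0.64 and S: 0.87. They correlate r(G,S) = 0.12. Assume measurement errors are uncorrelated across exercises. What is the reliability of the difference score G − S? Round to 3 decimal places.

0.722

Var(G−S) = 1 + 1 − 2·0.12 = 2 − 0.24 = 1.76.
Under uncorrelated errors the observed covariances equal the true-score covariances, so only the own-variance terms attenuate.
True-score variance = [0.64 + 0.87] − 0.24 = 1.51 − 0.24 = 1.27.
Reliability = 1.27 / 1.76 = 0.722.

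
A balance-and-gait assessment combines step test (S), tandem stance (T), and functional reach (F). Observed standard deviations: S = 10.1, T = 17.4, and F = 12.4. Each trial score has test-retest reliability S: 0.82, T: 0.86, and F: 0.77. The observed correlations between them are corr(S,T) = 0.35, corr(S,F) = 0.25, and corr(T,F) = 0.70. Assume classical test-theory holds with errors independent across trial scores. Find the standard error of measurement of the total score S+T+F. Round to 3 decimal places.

9.804

Var(total) = 558.53 + 487.702 = 1046.23.
True-score variance = 462.417 + 487.702 = 950.119, so reliability = 0.9081.
Error variance = 1046.23 − 950.119 = 96.113; SEM = √96.113 = 9.804.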